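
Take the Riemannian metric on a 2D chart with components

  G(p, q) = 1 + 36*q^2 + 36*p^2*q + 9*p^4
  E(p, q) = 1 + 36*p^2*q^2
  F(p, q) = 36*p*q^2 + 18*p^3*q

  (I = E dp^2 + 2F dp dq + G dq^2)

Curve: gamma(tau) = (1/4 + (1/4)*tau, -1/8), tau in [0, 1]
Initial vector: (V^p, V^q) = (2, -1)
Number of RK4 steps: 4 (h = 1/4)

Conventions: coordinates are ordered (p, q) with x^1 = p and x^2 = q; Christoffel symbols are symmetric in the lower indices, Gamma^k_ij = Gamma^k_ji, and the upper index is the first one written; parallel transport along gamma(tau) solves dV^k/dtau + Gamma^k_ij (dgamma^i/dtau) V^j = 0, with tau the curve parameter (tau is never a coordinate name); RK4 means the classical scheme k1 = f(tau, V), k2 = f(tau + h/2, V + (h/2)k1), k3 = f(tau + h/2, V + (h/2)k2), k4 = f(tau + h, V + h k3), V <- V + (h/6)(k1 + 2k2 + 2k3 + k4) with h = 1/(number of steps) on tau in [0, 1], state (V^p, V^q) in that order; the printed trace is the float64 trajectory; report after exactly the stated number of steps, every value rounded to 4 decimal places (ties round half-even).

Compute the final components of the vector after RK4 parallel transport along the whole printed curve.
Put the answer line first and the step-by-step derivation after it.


Answer: V^p = 1.7532, V^q = -1.2366

gamma'(tau) = (1/4, 0); f(tau, V)^k = -Gamma^k_ij(gamma(tau)) gamma'^i(tau) V^j; h = 1/4; intermediate values shown to 6 dp
curve data and Christoffel symbols at the stage parameters:
  tau = 0.000000: gamma = (0.250000, -0.125000), gamma' = (0.250000, 0.000000); Gamma_ppp = 0.104046, Gamma_ppq = -0.208092, Gamma_pqq = -0.832370, Gamma_qpp = 0.312139, Gamma_qpq = -0.624277, Gamma_qqq = -2.497110
  tau = 0.125000: gamma = (0.281250, -0.125000), gamma' = (0.250000, 0.000000); Gamma_ppp = 0.121010, Gamma_ppq = -0.272273, Gamma_pqq = -0.968083, Gamma_qpp = 0.294123, Gamma_qpq = -0.661776, Gamma_qqq = -2.352981
  tau = 0.250000: gamma = (0.312500, -0.125000), gamma' = (0.250000, 0.000000); Gamma_ppp = 0.139088, Gamma_ppq = -0.347721, Gamma_pqq = -1.112708, Gamma_qpp = 0.271222, Gamma_qpq = -0.678056, Gamma_qqq = -2.169780
  tau = 0.375000: gamma = (0.343750, -0.125000), gamma' = (0.250000, 0.000000); Gamma_ppp = 0.158116, Gamma_ppq = -0.434820, Gamma_pqq = -1.264930, Gamma_qpp = 0.242565, Gamma_qpq = -0.667053, Gamma_qqq = -1.940518
  tau = 0.500000: gamma = (0.375000, -0.125000), gamma' = (0.250000, 0.000000); Gamma_ppp = 0.177741, Gamma_ppq = -0.533224, Gamma_pqq = -1.421930, Gamma_qpp = 0.207365, Gamma_qpq = -0.622094, Gamma_qqq = -1.658918
  tau = 0.625000: gamma = (0.406250, -0.125000), gamma' = (0.250000, 0.000000); Gamma_ppp = 0.197371, Gamma_ppq = -0.641454, Gamma_pqq = -1.578965, Gamma_qpp = 0.165108, Gamma_qpq = -0.536601, Gamma_qqq = -1.320865
  tau = 0.750000: gamma = (0.437500, -0.125000), gamma' = (0.250000, 0.000000); Gamma_ppp = 0.216144, Gamma_ppq = -0.756503, Gamma_pqq = -1.729150, Gamma_qpp = 0.115791, Gamma_qpq = -0.405270, Gamma_qqq = -0.926330
  tau = 0.875000: gamma = (0.468750, -0.125000), gamma' = (0.250000, 0.000000); Gamma_ppp = 0.232958, Gamma_ppq = -0.873591, Gamma_pqq = -1.863661, Gamma_qpp = 0.060181, Gamma_qpq = -0.225678, Gamma_qqq = -0.481446
  tau = 1.000000: gamma = (0.500000, -0.125000), gamma' = (0.250000, 0.000000); Gamma_ppp = 0.246575, Gamma_ppq = -0.986301, Gamma_pqq = -1.972603, Gamma_qpp = 0.000000, Gamma_qpq = 0.000000, Gamma_qqq = 0.000000
step 0: V^p = 2.0000, V^q = -1.0000
step 1: k1 = (-0.104046, -0.312139), k2 = (-0.130836, -0.318004), k3 = (-0.130785, -0.317879), k4 = (-0.162246, -0.316380); V <- V + (h/6)(k1 + 2k2 + 2k3 + k4): V^p = 1.9671, V^q = -1.0792
step 2: k1 = (-0.162214, -0.316317), k2 = (-0.198566, -0.304619), k3 = (-0.198228, -0.304099), k4 = (-0.239202, -0.279069); V <- V + (h/6)(k1 + 2k2 + 2k3 + k4): V^p = 1.9173, V^q = -1.1547
step 3: k1 = (-0.239126, -0.278981), k2 = (-0.283897, -0.237490), k3 = (-0.282789, -0.236564), k4 = (-0.329355, -0.176440); V <- V + (h/6)(k1 + 2k2 + 2k3 + k4): V^p = 1.8464, V^q = -1.2132
step 4: k1 = (-0.329218, -0.176367), k2 = (-0.374910, -0.096852), k3 = (-0.372407, -0.096205), k4 = (-0.413154, 0.000000); V <- V + (h/6)(k1 + 2k2 + 2k3 + k4): V^p = 1.7532, V^q = -1.2366


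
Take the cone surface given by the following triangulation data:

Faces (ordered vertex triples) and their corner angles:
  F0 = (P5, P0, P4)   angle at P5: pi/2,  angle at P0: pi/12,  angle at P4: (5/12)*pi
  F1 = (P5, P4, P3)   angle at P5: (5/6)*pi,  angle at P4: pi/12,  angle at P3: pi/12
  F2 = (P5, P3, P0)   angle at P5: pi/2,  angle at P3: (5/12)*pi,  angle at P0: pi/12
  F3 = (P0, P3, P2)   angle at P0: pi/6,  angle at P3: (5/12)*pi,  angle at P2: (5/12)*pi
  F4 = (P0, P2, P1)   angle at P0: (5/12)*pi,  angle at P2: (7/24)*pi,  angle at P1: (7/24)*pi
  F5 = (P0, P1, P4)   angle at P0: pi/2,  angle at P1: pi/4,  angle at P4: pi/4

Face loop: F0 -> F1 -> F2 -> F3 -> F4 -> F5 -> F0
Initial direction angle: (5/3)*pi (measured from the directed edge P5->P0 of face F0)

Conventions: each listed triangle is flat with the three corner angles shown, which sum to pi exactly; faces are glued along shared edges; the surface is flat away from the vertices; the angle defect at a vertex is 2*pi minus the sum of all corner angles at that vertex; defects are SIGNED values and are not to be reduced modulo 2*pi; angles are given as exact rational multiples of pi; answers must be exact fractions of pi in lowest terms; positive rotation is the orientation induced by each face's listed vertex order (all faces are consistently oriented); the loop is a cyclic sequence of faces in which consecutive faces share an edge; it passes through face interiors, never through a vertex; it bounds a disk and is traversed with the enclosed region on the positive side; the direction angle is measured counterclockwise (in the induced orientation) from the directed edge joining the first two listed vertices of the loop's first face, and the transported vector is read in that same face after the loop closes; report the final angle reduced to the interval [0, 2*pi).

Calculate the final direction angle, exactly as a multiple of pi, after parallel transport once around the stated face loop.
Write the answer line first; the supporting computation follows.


Answer: final direction angle = (7/12)*pi

enclosed vertex P0: corner angles sum to (5/4)*pi, defect = 2*pi - (5/4)*pi = (3/4)*pi
enclosed vertex P5: corner angles sum to (11/6)*pi, defect = 2*pi - (11/6)*pi = pi/6
transport around the loop rotates by the sum of enclosed defects; add to the initial angle mod 2*pi
final angle = (5/3)*pi + (11/12)*pi = (7/12)*pi (mod 2*pi)


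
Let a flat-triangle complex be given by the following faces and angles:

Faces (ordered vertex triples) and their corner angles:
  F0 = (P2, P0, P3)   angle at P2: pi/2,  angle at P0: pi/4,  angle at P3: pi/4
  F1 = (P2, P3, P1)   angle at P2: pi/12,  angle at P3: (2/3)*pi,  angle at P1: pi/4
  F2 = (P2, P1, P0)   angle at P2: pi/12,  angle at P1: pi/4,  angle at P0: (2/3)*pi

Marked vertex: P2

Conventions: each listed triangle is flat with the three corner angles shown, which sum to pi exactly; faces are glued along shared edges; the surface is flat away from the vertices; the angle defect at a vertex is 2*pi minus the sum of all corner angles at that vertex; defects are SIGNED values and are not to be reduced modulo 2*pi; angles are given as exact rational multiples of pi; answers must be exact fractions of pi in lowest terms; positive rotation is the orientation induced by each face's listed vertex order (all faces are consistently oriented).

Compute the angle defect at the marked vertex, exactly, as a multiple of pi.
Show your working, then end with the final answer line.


Sum of corner angles at P2: (2/3)*pi
defect = 2*pi - (2/3)*pi

Answer: defect(P2) = (4/3)*pi


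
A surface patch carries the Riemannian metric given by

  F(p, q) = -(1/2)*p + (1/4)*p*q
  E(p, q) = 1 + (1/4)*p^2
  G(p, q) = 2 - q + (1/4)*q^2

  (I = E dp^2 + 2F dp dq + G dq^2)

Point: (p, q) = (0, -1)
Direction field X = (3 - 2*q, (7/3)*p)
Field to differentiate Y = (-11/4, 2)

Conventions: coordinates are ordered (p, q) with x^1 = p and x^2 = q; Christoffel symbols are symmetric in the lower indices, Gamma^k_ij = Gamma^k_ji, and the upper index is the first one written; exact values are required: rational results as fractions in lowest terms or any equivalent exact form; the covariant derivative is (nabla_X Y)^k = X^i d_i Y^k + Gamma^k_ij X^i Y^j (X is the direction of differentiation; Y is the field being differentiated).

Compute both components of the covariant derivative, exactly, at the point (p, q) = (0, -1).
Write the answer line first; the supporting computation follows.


Answer: (nabla_X Y)^p = 0, (nabla_X Y)^q = 165/52

E = 1, F = 0, G = 13/4 at the point
E_p = 0, E_q = 0, F_p = -3/4, F_q = 0, G_p = 0, G_q = -3/2
EG - F^2 = 13/4;  g^inv = (4/13) * [[13/4, 0], [0, 1]]
first-kind symbols [ij,l] = (1/2)(d_i g_jl + d_j g_il - d_l g_ij): [pp,p] = E_p/2 = 0, [pp,q] = F_p - E_q/2 = -3/4, [pq,p] = E_q/2 = 0, [pq,q] = G_p/2 = 0, [qq,p] = F_q - G_p/2 = 0, [qq,q] = G_q/2 = -3/4
Gamma^p_ij = (G*[ij,p] - F*[ij,q])/(EG - F^2), Gamma^q_ij = (E*[ij,q] - F*[ij,p])/(EG - F^2)
Gamma_ppp = 0, Gamma_ppq = 0, Gamma_pqq = 0, Gamma_qpp = -3/13, Gamma_qpq = 0, Gamma_qqq = -3/13
X = (5, 0), Y = (-11/4, 2) at the point


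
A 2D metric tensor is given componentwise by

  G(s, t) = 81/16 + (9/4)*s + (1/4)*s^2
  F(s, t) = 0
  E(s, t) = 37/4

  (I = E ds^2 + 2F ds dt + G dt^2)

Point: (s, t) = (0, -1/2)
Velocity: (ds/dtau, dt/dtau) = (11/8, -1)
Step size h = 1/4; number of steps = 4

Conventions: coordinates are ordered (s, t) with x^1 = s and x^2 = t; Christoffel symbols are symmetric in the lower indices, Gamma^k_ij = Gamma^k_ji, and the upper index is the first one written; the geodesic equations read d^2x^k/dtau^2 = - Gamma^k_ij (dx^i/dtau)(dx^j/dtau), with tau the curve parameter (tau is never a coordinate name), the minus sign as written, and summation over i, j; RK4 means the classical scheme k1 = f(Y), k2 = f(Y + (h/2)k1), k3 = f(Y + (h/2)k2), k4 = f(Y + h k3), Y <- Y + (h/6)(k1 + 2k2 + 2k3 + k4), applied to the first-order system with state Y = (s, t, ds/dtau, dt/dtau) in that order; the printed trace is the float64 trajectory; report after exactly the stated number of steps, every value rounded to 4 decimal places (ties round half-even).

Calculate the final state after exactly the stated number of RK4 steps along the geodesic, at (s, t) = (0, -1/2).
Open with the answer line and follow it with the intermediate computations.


Answer: s = 1.4214, t = -1.2619, ds/dtau = 1.4567, dt/dtau = -0.5775

f(Y) = (ds/dtau, dt/dtau, -Gamma^s_ij Y'^i Y'^j, -Gamma^t_ij Y'^i Y'^j) with the Gammas evaluated at the stage position; h = 0.250000; intermediate values shown to 6 dp
step 0: s = 0.0000, t = -0.5000, ds/dtau = 1.3750, dt/dtau = -1.0000
step 1:
  k1: at (s, t) = (0.000000, -0.500000), (ds/dtau, dt/dtau) = (1.375000, -1.000000); Gamma_sss = 0.000000, Gamma_sst = 0.000000, Gamma_stt = -0.121622, Gamma_tss = 0.000000, Gamma_tst = 0.222222, Gamma_ttt = 0.000000; k1 = (1.375000, -1.000000, 0.121622, 0.611111)
  k2: at (s, t) = (0.171875, -0.625000), (ds/dtau, dt/dtau) = (1.390203, -0.923611); Gamma_sss = 0.000000, Gamma_sst = 0.000000, Gamma_stt = -0.126267, Gamma_tss = 0.000000, Gamma_tst = 0.214047, Gamma_ttt = 0.000000; k2 = (1.390203, -0.923611, 0.107713, 0.549675)
  k3: at (s, t) = (0.173775, -0.615451), (ds/dtau, dt/dtau) = (1.388464, -0.931291); Gamma_sss = 0.000000, Gamma_sst = 0.000000, Gamma_stt = -0.126318, Gamma_tss = 0.000000, Gamma_tst = 0.213960, Gamma_ttt = 0.000000; k3 = (1.388464, -0.931291, 0.109556, 0.553327)
  k4: at (s, t) = (0.347116, -0.732823), (ds/dtau, dt/dtau) = (1.402389, -0.861668); Gamma_sss = 0.000000, Gamma_sst = 0.000000, Gamma_stt = -0.131003, Gamma_tss = 0.000000, Gamma_tst = 0.206308, Gamma_ttt = 0.000000; k4 = (1.402389, -0.861668, 0.097266, 0.498603)
  Y <- Y + (h/6)(k1 + 2k2 + 2k3 + k4): s = 0.3473, t = -0.7321, ds/dtau = 1.4022, dt/dtau = -0.8618
step 2:
  k1: at (s, t) = (0.347280, -0.732145), (ds/dtau, dt/dtau) = (1.402226, -0.861845); Gamma_sss = 0.000000, Gamma_sst = 0.000000, Gamma_stt = -0.131008, Gamma_tss = 0.000000, Gamma_tst = 0.206301, Gamma_ttt = 0.000000; k1 = (1.402226, -0.861845, 0.097309, 0.498631)
  k2: at (s, t) = (0.522558, -0.839875), (ds/dtau, dt/dtau) = (1.414390, -0.799516); Gamma_sss = 0.000000, Gamma_sst = 0.000000, Gamma_stt = -0.135745, Gamma_tss = 0.000000, Gamma_tst = 0.199102, Gamma_ttt = 0.000000; k2 = (1.414390, -0.799516, 0.086772, 0.450299)
  k3: at (s, t) = (0.524079, -0.832084), (ds/dtau, dt/dtau) = (1.413073, -0.805558); Gamma_sss = 0.000000, Gamma_sst = 0.000000, Gamma_stt = -0.135786, Gamma_tss = 0.000000, Gamma_tst = 0.199041, Gamma_ttt = 0.000000; k3 = (1.413073, -0.805558, 0.088115, 0.453142)
  k4: at (s, t) = (0.700548, -0.933534), (ds/dtau, dt/dtau) = (1.424255, -0.748559); Gamma_sss = 0.000000, Gamma_sst = 0.000000, Gamma_stt = -0.140555, Gamma_tss = 0.000000, Gamma_tst = 0.192287, Gamma_ttt = 0.000000; k4 = (1.424255, -0.748559, 0.078759, 0.410010)
  Y <- Y + (h/6)(k1 + 2k2 + 2k3 + k4): s = 0.7007, t = -0.9330, ds/dtau = 1.4241, dt/dtau = -0.7487
step 3:
  k1: at (s, t) = (0.700672, -0.933001), (ds/dtau, dt/dtau) = (1.424136, -0.748698); Gamma_sss = 0.000000, Gamma_sst = 0.000000, Gamma_stt = -0.140559, Gamma_tss = 0.000000, Gamma_tst = 0.192283, Gamma_ttt = 0.000000; k1 = (1.424136, -0.748698, 0.078790, 0.410042)
  k2: at (s, t) = (0.878689, -1.026588), (ds/dtau, dt/dtau) = (1.433985, -0.697443); Gamma_sss = 0.000000, Gamma_sst = 0.000000, Gamma_stt = -0.145370, Gamma_tss = 0.000000, Gamma_tst = 0.185919, Gamma_ttt = 0.000000; k2 = (1.433985, -0.697443, 0.070712, 0.371883)
  k3: at (s, t) = (0.879920, -1.020181), (ds/dtau, dt/dtau) = (1.432975, -0.702213); Gamma_sss = 0.000000, Gamma_sst = 0.000000, Gamma_stt = -0.145403, Gamma_tss = 0.000000, Gamma_tst = 0.185876, Gamma_ttt = 0.000000; k3 = (1.432975, -0.702213, 0.071699, 0.374077)
  k4: at (s, t) = (1.058916, -1.108554), (ds/dtau, dt/dtau) = (1.442061, -0.655179); Gamma_sss = 0.000000, Gamma_sst = 0.000000, Gamma_stt = -0.150241, Gamma_tss = 0.000000, Gamma_tst = 0.179891, Gamma_ttt = 0.000000; k4 = (1.442061, -0.655179, 0.064492, 0.339925)
  Y <- Y + (h/6)(k1 + 2k2 + 2k3 + k4): s = 1.0590, t = -1.1081, ds/dtau = 1.4420, dt/dtau = -0.6553
step 4:
  k1: at (s, t) = (1.059010, -1.108134), (ds/dtau, dt/dtau) = (1.441974, -0.655286); Gamma_sss = 0.000000, Gamma_sst = 0.000000, Gamma_stt = -0.150244, Gamma_tss = 0.000000, Gamma_tst = 0.179888, Gamma_ttt = 0.000000; k1 = (1.441974, -0.655286, 0.064515, 0.339955)
  k2: at (s, t) = (1.239257, -1.190045), (ds/dtau, dt/dtau) = (1.450038, -0.612792); Gamma_sss = 0.000000, Gamma_sst = 0.000000, Gamma_stt = -0.155115, Gamma_tss = 0.000000, Gamma_tst = 0.174239, Gamma_ttt = 0.000000; k2 = (1.450038, -0.612792, 0.058248, 0.309647)
  k3: at (s, t) = (1.240265, -1.184733), (ds/dtau, dt/dtau) = (1.449255, -0.616580); Gamma_sss = 0.000000, Gamma_sst = 0.000000, Gamma_stt = -0.155142, Gamma_tss = 0.000000, Gamma_tst = 0.174208, Gamma_ttt = 0.000000; k3 = (1.449255, -0.616580, 0.058981, 0.311338)
  k4: at (s, t) = (1.421324, -1.262279), (ds/dtau, dt/dtau) = (1.456719, -0.577452); Gamma_sss = 0.000000, Gamma_sst = 0.000000, Gamma_stt = -0.160036, Gamma_tss = 0.000000, Gamma_tst = 0.168881, Gamma_ttt = 0.000000; k4 = (1.456719, -0.577452, 0.053364, 0.284120)
  Y <- Y + (h/6)(k1 + 2k2 + 2k3 + k4): s = 1.4214, t = -1.2619, ds/dtau = 1.4567, dt/dtau = -0.5775


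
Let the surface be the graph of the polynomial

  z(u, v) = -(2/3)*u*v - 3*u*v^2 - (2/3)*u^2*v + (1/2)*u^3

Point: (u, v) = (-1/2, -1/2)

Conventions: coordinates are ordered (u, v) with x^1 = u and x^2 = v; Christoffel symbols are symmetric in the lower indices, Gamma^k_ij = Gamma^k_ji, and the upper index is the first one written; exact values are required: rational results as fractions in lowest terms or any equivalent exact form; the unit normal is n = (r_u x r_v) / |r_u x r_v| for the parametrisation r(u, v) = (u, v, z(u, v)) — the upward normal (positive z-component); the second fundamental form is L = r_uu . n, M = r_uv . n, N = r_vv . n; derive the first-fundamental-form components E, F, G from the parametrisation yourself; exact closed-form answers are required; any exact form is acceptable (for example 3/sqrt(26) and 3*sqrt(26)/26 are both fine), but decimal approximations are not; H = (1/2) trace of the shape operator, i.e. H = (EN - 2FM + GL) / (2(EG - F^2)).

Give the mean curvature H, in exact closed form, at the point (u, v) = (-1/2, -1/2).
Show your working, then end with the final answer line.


z_u = -3/8, z_v = -4/3, z_uu = -5/6, z_uv = 3, z_vv = 3
E = 73/64, F = 1/2, G = 25/9; answer radicand W^2 = 1681/576
unnormalised second-form numerators: l = -5/6, m = 3, n = 3; L = l/sqrt(1681/576), and similarly M = m/sqrt(W^2), N = n/sqrt(W^2)
H = (E*n - 2*F*m + G*l) / (2*(EG - F^2)*sqrt(W^2)); E*n - 2*F*m + G*l = -3271/1728, EG - F^2 = 1681/576, so H = (-3271/10086)/sqrt(1681/576)

Answer: H = -13084/68921


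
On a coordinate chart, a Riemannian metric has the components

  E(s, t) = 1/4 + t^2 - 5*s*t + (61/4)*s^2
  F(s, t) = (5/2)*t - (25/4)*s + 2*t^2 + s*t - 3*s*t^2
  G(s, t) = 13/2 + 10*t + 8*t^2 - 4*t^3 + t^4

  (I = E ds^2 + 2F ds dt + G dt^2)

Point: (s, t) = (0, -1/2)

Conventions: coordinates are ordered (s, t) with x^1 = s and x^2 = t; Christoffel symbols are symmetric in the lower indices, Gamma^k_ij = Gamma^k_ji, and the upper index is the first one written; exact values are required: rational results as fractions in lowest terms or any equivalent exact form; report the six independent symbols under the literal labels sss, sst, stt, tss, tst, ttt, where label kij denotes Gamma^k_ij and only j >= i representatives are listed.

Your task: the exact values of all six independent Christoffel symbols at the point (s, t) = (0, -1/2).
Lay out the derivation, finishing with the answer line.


E = 1/2, F = -3/4, G = 65/16 at the point
E_s = 5/2, E_t = -1, F_s = -15/2, F_t = 1/2, G_s = 0, G_t = -3/2
EG - F^2 = 47/32;  g^inv = (32/47) * [[65/16, 3/4], [3/4, 1/2]]
first-kind symbols [ij,l] = (1/2)(d_i g_jl + d_j g_il - d_l g_ij): [ss,s] = E_s/2 = 5/4, [ss,t] = F_s - E_t/2 = -7, [st,s] = E_t/2 = -1/2, [st,t] = G_s/2 = 0, [tt,s] = F_t - G_s/2 = 1/2, [tt,t] = G_t/2 = -3/4
Gamma^s_ij = (G*[ij,s] - F*[ij,t])/(EG - F^2), Gamma^t_ij = (E*[ij,t] - F*[ij,s])/(EG - F^2)

Answer: Gamma_sss = -11/94, Gamma_sst = -65/47, Gamma_stt = 1, Gamma_tss = -82/47, Gamma_tst = -12/47, Gamma_ttt = 0


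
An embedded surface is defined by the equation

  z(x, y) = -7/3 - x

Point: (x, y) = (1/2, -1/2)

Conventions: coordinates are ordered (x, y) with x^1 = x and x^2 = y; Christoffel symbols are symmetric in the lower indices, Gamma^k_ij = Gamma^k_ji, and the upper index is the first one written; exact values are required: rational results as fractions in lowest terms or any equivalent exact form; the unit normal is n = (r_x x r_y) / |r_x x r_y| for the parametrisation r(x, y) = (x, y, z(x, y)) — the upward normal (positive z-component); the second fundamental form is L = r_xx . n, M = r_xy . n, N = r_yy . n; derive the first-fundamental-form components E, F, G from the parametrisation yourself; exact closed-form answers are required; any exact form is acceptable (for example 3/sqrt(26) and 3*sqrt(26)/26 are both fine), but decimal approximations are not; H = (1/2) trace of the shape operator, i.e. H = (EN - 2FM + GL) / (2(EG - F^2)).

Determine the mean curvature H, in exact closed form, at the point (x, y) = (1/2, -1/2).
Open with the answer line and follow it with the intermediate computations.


Answer: H = 0

z_x = -1, z_y = 0, z_xx = 0, z_xy = 0, z_yy = 0
E = 2, F = 0, G = 1; answer radicand W^2 = 2
unnormalised second-form numerators: l = 0, m = 0, n = 0; L = l/sqrt(2), and similarly M = m/sqrt(W^2), N = n/sqrt(W^2)
H = (E*n - 2*F*m + G*l) / (2*(EG - F^2)*sqrt(W^2)); E*n - 2*F*m + G*l = 0, EG - F^2 = 2, so H = (0)/sqrt(2)


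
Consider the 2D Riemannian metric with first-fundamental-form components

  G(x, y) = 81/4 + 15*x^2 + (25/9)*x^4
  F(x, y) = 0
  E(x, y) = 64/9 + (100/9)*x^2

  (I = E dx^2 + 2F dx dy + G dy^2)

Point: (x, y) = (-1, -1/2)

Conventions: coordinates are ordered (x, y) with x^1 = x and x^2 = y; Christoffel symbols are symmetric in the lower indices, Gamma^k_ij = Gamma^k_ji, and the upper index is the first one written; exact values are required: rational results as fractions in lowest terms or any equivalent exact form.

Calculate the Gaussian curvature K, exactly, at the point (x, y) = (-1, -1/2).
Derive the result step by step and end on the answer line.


E = 164/9, F = 0, G = 1369/36, EG - F^2 = 56129/81 at the point
E_x = -200/9, E_y = 0, F_x = 0, F_y = 0, G_x = -370/9, G_y = 0
E_yy = 0, F_xy = 0, G_xx = 190/3
Compute both Brioschi determinants and normalise by (EG - F^2)^2.
M1 = [[-E_yy/2 + F_xy - G_xx/2, E_x/2, F_x - E_y/2], [F_y - G_x/2, E, F], [G_y/2, F, G]] = [[-95/3, -100/9, 0], [185/9, 164/9, 0], [0, 0, 1369/36]]; det M1 = -9665140/729
M2 = [[0, E_y/2, G_x/2], [E_y/2, E, F], [G_x/2, F, G]] = [[0, 0, -185/9], [0, 164/9, 0], [-185/9, 0, 1369/36]]; det M2 = -5612900/729
det M1 - det M2 = -4052240/729; K = -4052240/729 / (56129/81)^2 = -720/62197

Answer: K = -720/62197


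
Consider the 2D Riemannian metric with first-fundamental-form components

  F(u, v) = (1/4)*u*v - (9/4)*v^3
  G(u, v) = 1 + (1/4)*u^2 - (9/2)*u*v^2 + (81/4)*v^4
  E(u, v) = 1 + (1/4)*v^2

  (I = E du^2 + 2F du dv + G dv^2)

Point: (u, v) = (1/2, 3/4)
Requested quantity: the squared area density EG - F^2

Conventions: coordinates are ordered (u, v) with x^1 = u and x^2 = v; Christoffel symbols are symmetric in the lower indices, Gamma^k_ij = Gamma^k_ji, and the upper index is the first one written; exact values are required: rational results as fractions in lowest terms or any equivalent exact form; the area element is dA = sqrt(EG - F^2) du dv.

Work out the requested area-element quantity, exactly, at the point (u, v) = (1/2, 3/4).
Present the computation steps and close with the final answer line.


E = 73/64, F = -219/256, G = 6353/1024; EG - F^2 = 6497/1024

Answer: EG - F^2 = 6497/1024


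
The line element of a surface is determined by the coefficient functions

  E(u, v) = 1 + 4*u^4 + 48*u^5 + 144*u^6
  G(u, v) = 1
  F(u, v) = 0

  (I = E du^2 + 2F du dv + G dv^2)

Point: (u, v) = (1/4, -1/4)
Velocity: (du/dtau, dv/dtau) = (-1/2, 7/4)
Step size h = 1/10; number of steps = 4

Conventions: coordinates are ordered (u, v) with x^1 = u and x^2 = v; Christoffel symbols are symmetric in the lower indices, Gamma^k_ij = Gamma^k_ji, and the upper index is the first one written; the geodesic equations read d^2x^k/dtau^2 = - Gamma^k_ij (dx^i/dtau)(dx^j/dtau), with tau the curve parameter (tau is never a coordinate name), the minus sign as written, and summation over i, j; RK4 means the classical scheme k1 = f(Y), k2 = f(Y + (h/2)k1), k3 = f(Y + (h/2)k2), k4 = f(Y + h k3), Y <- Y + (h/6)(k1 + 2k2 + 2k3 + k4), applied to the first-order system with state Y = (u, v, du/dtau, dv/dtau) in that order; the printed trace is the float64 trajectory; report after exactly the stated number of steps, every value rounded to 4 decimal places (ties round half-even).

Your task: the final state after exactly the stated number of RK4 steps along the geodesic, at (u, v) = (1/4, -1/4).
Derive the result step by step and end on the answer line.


f(Y) = (du/dtau, dv/dtau, -Gamma^u_ij Y'^i Y'^j, -Gamma^v_ij Y'^i Y'^j) with the Gammas evaluated at the stage position; h = 0.100000; intermediate values shown to 6 dp
step 0: u = 0.2500, v = -0.2500, du/dtau = -0.5000, dv/dtau = 1.7500
step 1:
  k1: at (u, v) = (0.250000, -0.250000), (du/dtau, dv/dtau) = (-0.500000, 1.750000); Gamma_uuu = 0.925267, Gamma_uuv = 0.000000, Gamma_uvv = 0.000000, Gamma_vuu = 0.000000, Gamma_vuv = 0.000000, Gamma_vvv = 0.000000; k1 = (-0.500000, 1.750000, -0.231317, 0.000000)
  k2: at (u, v) = (0.225000, -0.162500), (du/dtau, dv/dtau) = (-0.511566, 1.750000); Gamma_uuu = 0.613076, Gamma_uuv = 0.000000, Gamma_uvv = 0.000000, Gamma_vuu = 0.000000, Gamma_vuv = 0.000000, Gamma_vvv = 0.000000; k2 = (-0.511566, 1.750000, -0.160442, 0.000000)
  k3: at (u, v) = (0.224422, -0.162500), (du/dtau, dv/dtau) = (-0.508022, 1.750000); Gamma_uuu = 0.606846, Gamma_uuv = 0.000000, Gamma_uvv = 0.000000, Gamma_vuu = 0.000000, Gamma_vuv = 0.000000, Gamma_vvv = 0.000000; k3 = (-0.508022, 1.750000, -0.156619, 0.000000)
  k4: at (u, v) = (0.199198, -0.075000), (du/dtau, dv/dtau) = (-0.515662, 1.750000); Gamma_uuu = 0.376242, Gamma_uuv = 0.000000, Gamma_uvv = 0.000000, Gamma_vuu = 0.000000, Gamma_vuv = 0.000000, Gamma_vvv = 0.000000; k4 = (-0.515662, 1.750000, -0.100045, 0.000000)
  Y <- Y + (h/6)(k1 + 2k2 + 2k3 + k4): u = 0.1991, v = -0.0750, du/dtau = -0.5161, dv/dtau = 1.7500
step 2:
  k1: at (u, v) = (0.199086, -0.075000), (du/dtau, dv/dtau) = (-0.516091, 1.750000); Gamma_uuu = 0.375391, Gamma_uuv = 0.000000, Gamma_uvv = 0.000000, Gamma_vuu = 0.000000, Gamma_vuv = 0.000000, Gamma_vvv = 0.000000; k1 = (-0.516091, 1.750000, -0.099985, 0.000000)
  k2: at (u, v) = (0.173281, 0.012500), (du/dtau, dv/dtau) = (-0.521091, 1.750000); Gamma_uuu = 0.214093, Gamma_uuv = 0.000000, Gamma_uvv = 0.000000, Gamma_vuu = 0.000000, Gamma_vuv = 0.000000, Gamma_vvv = 0.000000; k2 = (-0.521091, 1.750000, -0.058134, 0.000000)
  k3: at (u, v) = (0.173032, 0.012500), (du/dtau, dv/dtau) = (-0.518998, 1.750000); Gamma_uuu = 0.212847, Gamma_uuv = 0.000000, Gamma_uvv = 0.000000, Gamma_vuu = 0.000000, Gamma_vuv = 0.000000, Gamma_vvv = 0.000000; k3 = (-0.518998, 1.750000, -0.057332, 0.000000)
  k4: at (u, v) = (0.147186, 0.100000), (du/dtau, dv/dtau) = (-0.521825, 1.750000); Gamma_uuu = 0.110930, Gamma_uuv = 0.000000, Gamma_uvv = 0.000000, Gamma_vuu = 0.000000, Gamma_vuv = 0.000000, Gamma_vvv = 0.000000; k4 = (-0.521825, 1.750000, -0.030206, 0.000000)
  Y <- Y + (h/6)(k1 + 2k2 + 2k3 + k4): u = 0.1471, v = 0.1000, du/dtau = -0.5221, dv/dtau = 1.7500
step 3:
  k1: at (u, v) = (0.147118, 0.100000), (du/dtau, dv/dtau) = (-0.522110, 1.750000); Gamma_uuu = 0.110724, Gamma_uuv = 0.000000, Gamma_uvv = 0.000000, Gamma_vuu = 0.000000, Gamma_vuv = 0.000000, Gamma_vvv = 0.000000; k1 = (-0.522110, 1.750000, -0.030183, 0.000000)
  k2: at (u, v) = (0.121012, 0.187500), (du/dtau, dv/dtau) = (-0.523619, 1.750000); Gamma_uuu = 0.050991, Gamma_uuv = 0.000000, Gamma_uvv = 0.000000, Gamma_vuu = 0.000000, Gamma_vuv = 0.000000, Gamma_vvv = 0.000000; k2 = (-0.523619, 1.750000, -0.013980, 0.000000)
  k3: at (u, v) = (0.120937, 0.187500), (du/dtau, dv/dtau) = (-0.522809, 1.750000); Gamma_uuu = 0.050866, Gamma_uuv = 0.000000, Gamma_uvv = 0.000000, Gamma_vuu = 0.000000, Gamma_vuv = 0.000000, Gamma_vvv = 0.000000; k3 = (-0.522809, 1.750000, -0.013903, 0.000000)
  k4: at (u, v) = (0.094837, 0.275000), (du/dtau, dv/dtau) = (-0.523500, 1.750000); Gamma_uuu = 0.019829, Gamma_uuv = 0.000000, Gamma_uvv = 0.000000, Gamma_vuu = 0.000000, Gamma_vuv = 0.000000, Gamma_vvv = 0.000000; k4 = (-0.523500, 1.750000, -0.005434, 0.000000)
  Y <- Y + (h/6)(k1 + 2k2 + 2k3 + k4): u = 0.0948, v = 0.2750, du/dtau = -0.5236, dv/dtau = 1.7500
step 4:
  k1: at (u, v) = (0.094810, 0.275000), (du/dtau, dv/dtau) = (-0.523633, 1.750000); Gamma_uuu = 0.019808, Gamma_uuv = 0.000000, Gamma_uvv = 0.000000, Gamma_vuu = 0.000000, Gamma_vuv = 0.000000, Gamma_vvv = 0.000000; k1 = (-0.523633, 1.750000, -0.005431, 0.000000)
  k2: at (u, v) = (0.068628, 0.362500), (du/dtau, dv/dtau) = (-0.523905, 1.750000); Gamma_uuu = 0.005904, Gamma_uuv = 0.000000, Gamma_uvv = 0.000000, Gamma_vuu = 0.000000, Gamma_vuv = 0.000000, Gamma_vvv = 0.000000; k2 = (-0.523905, 1.750000, -0.001621, 0.000000)
  k3: at (u, v) = (0.068615, 0.362500), (du/dtau, dv/dtau) = (-0.523714, 1.750000); Gamma_uuu = 0.005900, Gamma_uuv = 0.000000, Gamma_uvv = 0.000000, Gamma_vuu = 0.000000, Gamma_vuv = 0.000000, Gamma_vvv = 0.000000; k3 = (-0.523714, 1.750000, -0.001618, 0.000000)
  k4: at (u, v) = (0.042439, 0.450000), (du/dtau, dv/dtau) = (-0.523795, 1.750000); Gamma_uuu = 0.001060, Gamma_uuv = 0.000000, Gamma_uvv = 0.000000, Gamma_vuu = 0.000000, Gamma_vuv = 0.000000, Gamma_vvv = 0.000000; k4 = (-0.523795, 1.750000, -0.000291, 0.000000)
  Y <- Y + (h/6)(k1 + 2k2 + 2k3 + k4): u = 0.0424, v = 0.4500, du/dtau = -0.5238, dv/dtau = 1.7500

Answer: u = 0.0424, v = 0.4500, du/dtau = -0.5238, dv/dtau = 1.7500


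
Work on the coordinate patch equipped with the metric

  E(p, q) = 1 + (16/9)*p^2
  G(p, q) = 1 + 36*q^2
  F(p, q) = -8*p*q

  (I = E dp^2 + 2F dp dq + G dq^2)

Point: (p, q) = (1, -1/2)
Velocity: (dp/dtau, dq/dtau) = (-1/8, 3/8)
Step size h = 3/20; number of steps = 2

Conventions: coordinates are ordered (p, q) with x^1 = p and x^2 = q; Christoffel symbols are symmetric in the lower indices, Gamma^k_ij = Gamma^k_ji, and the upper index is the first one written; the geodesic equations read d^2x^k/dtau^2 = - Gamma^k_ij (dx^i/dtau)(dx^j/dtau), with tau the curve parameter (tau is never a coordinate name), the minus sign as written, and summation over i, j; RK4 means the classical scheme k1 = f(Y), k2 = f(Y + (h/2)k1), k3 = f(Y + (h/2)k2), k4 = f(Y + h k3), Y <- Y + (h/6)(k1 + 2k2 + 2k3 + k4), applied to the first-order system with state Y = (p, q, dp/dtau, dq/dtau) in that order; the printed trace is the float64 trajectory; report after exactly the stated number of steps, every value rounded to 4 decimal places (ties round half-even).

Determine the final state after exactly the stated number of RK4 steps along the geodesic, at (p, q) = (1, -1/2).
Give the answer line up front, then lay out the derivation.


Answer: p = 0.9679, q = -0.3762, dp/dtau = -0.0831, dq/dtau = 0.4579

f(Y) = (dp/dtau, dq/dtau, -Gamma^p_ij Y'^i Y'^j, -Gamma^q_ij Y'^i Y'^j) with the Gammas evaluated at the stage position; h = 0.150000; intermediate values shown to 6 dp
step 0: p = 1.0000, q = -0.5000, dp/dtau = -0.1250, dq/dtau = 0.3750
step 1:
  k1: at (p, q) = (1.000000, -0.500000), (dp/dtau, dq/dtau) = (-0.125000, 0.375000); Gamma_ppp = 0.150943, Gamma_ppq = 0.000000, Gamma_pqq = -0.679245, Gamma_qpp = 0.339623, Gamma_qpq = 0.000000, Gamma_qqq = -1.528302; k1 = (-0.125000, 0.375000, 0.093160, 0.209611)
  k2: at (p, q) = (0.990625, -0.471875), (dp/dtau, dq/dtau) = (-0.118013, 0.390721); Gamma_ppp = 0.163663, Gamma_ppq = 0.000000, Gamma_pqq = -0.736485, Gamma_qpp = 0.350818, Gamma_qpq = 0.000000, Gamma_qqq = -1.578679; k2 = (-0.118013, 0.390721, 0.110154, 0.236120)
  k3: at (p, q) = (0.991149, -0.470696), (dp/dtau, dq/dtau) = (-0.116738, 0.392709); Gamma_ppp = 0.164333, Gamma_ppq = 0.000000, Gamma_pqq = -0.739497, Gamma_qpp = 0.351187, Gamma_qpq = 0.000000, Gamma_qqq = -1.580339; k3 = (-0.116738, 0.392709, 0.111806, 0.238935)
  k4: at (p, q) = (0.982489, -0.441094), (dp/dtau, dq/dtau) = (-0.108229, 0.410840); Gamma_ppp = 0.179690, Gamma_ppq = 0.000000, Gamma_pqq = -0.808604, Gamma_qpp = 0.363027, Gamma_qpq = 0.000000, Gamma_qqq = -1.633621; k4 = (-0.108229, 0.410840, 0.134379, 0.271486)
  Y <- Y + (h/6)(k1 + 2k2 + 2k3 + k4): p = 0.9824, q = -0.4412, dp/dtau = -0.1082, dq/dtau = 0.4108
step 2:
  k1: at (p, q) = (0.982432, -0.441183), (dp/dtau, dq/dtau) = (-0.108213, 0.410780); Gamma_ppp = 0.179631, Gamma_ppq = 0.000000, Gamma_pqq = -0.808338, Gamma_qpp = 0.363002, Gamma_qpq = 0.000000, Gamma_qqq = -1.633510; k1 = (-0.108213, 0.410780, 0.134296, 0.271388)
  k2: at (p, q) = (0.974316, -0.410374), (dp/dtau, dq/dtau) = (-0.098141, 0.431134); Gamma_ppp = 0.197950, Gamma_ppq = 0.000000, Gamma_pqq = -0.890775, Gamma_qpp = 0.375187, Gamma_qpq = 0.000000, Gamma_qqq = -1.688343; k2 = (-0.098141, 0.431134, 0.163668, 0.310210)
  k3: at (p, q) = (0.975071, -0.408847), (dp/dtau, dq/dtau) = (-0.095938, 0.434046); Gamma_ppp = 0.199068, Gamma_ppq = 0.000000, Gamma_pqq = -0.895807, Gamma_qpp = 0.375612, Gamma_qpq = 0.000000, Gamma_qqq = -1.690253; k3 = (-0.095938, 0.434046, 0.166934, 0.314979)
  k4: at (p, q) = (0.968041, -0.376076), (dp/dtau, dq/dtau) = (-0.083173, 0.458027); Gamma_ppp = 0.221844, Gamma_ppq = 0.000000, Gamma_pqq = -0.998296, Gamma_qpp = 0.387830, Gamma_qpq = 0.000000, Gamma_qqq = -1.745233; k4 = (-0.083173, 0.458027, 0.207897, 0.363447)
  Y <- Y + (h/6)(k1 + 2k2 + 2k3 + k4): p = 0.9679, q = -0.3762, dp/dtau = -0.0831, dq/dtau = 0.4579


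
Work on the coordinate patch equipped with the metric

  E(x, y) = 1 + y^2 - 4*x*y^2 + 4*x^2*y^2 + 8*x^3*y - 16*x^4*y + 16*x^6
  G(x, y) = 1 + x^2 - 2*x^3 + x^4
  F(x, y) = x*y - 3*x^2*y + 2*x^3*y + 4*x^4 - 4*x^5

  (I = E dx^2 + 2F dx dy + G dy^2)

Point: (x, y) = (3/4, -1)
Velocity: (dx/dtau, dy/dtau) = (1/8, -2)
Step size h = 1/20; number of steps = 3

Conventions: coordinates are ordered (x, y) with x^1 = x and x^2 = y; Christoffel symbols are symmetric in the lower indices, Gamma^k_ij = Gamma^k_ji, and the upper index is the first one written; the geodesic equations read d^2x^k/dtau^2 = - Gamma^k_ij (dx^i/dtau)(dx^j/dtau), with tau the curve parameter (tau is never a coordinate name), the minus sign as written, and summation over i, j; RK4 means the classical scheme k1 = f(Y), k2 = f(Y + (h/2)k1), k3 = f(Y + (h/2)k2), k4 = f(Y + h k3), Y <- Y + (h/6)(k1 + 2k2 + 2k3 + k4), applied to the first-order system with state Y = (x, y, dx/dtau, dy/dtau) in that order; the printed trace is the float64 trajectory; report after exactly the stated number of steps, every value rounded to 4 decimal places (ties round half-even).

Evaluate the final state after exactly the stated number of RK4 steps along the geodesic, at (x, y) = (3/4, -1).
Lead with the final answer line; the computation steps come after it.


Answer: x = 0.7672, y = -1.3001, dx/dtau = 0.1056, dy/dtau = -2.0015

f(Y) = (dx/dtau, dy/dtau, -Gamma^x_ij Y'^i Y'^j, -Gamma^y_ij Y'^i Y'^j) with the Gammas evaluated at the stage position; h = 0.050000; intermediate values shown to 6 dp
step 0: x = 0.7500, y = -1.0000, dx/dtau = 0.1250, dy/dtau = -2.0000
step 1:
  k1: at (x, y) = (0.750000, -1.000000), (dx/dtau, dy/dtau) = (0.125000, -2.000000); Gamma_xxx = 3.288591, Gamma_xxy = -0.187919, Gamma_xyy = 0.000000, Gamma_yxx = 0.281879, Gamma_yxy = -0.016107, Gamma_yyy = 0.000000; k1 = (0.125000, -2.000000, -0.145344, -0.012458)
  k2: at (x, y) = (0.753125, -1.050000), (dx/dtau, dy/dtau) = (0.121366, -2.000311); Gamma_xxx = 3.296146, Gamma_xxy = -0.187357, Gamma_xyy = 0.000000, Gamma_yxx = 0.273562, Gamma_yxy = -0.015550, Gamma_yyy = 0.000000; k2 = (0.121366, -2.000311, -0.139521, -0.011579)
  k3: at (x, y) = (0.753034, -1.050008), (dx/dtau, dy/dtau) = (0.121512, -2.000289); Gamma_xxx = 3.296314, Gamma_xxy = -0.187334, Gamma_xyy = 0.000000, Gamma_yxx = 0.273742, Gamma_yxy = -0.015557, Gamma_yyy = 0.000000; k3 = (0.121512, -2.000289, -0.139737, -0.011604)
  k4: at (x, y) = (0.756076, -1.100014), (dx/dtau, dy/dtau) = (0.118013, -2.000580); Gamma_xxx = 3.302514, Gamma_xxy = -0.186691, Gamma_xyy = 0.000000, Gamma_yxx = 0.265711, Gamma_yxy = -0.015021, Gamma_yyy = 0.000000; k4 = (0.118013, -2.000580, -0.134148, -0.010793)
  Y <- Y + (h/6)(k1 + 2k2 + 2k3 + k4): x = 0.7561, y = -1.1000, dx/dtau = 0.1180, dy/dtau = -2.0006
step 2:
  k1: at (x, y) = (0.756073, -1.100015), (dx/dtau, dy/dtau) = (0.118017, -2.000580); Gamma_xxx = 3.302519, Gamma_xxy = -0.186690, Gamma_xyy = 0.000000, Gamma_yxx = 0.265716, Gamma_yxy = -0.015021, Gamma_yyy = 0.000000; k1 = (0.118017, -2.000580, -0.134153, -0.010794)
  k2: at (x, y) = (0.759023, -1.150029), (dx/dtau, dy/dtau) = (0.114663, -2.000850); Gamma_xxx = 3.307489, Gamma_xxy = -0.185971, Gamma_xyy = 0.000000, Gamma_yxx = 0.257989, Gamma_yxy = -0.014506, Gamma_yyy = 0.000000; k2 = (0.114663, -2.000850, -0.128817, -0.010048)
  k3: at (x, y) = (0.758940, -1.150036), (dx/dtau, dy/dtau) = (0.114796, -2.000831); Gamma_xxx = 3.307679, Gamma_xxy = -0.185952, Gamma_xyy = 0.000000, Gamma_yxx = 0.258150, Gamma_yxy = -0.014513, Gamma_yyy = 0.000000; k3 = (0.114796, -2.000831, -0.129011, -0.010069)
  k4: at (x, y) = (0.761813, -1.200056), (dx/dtau, dy/dtau) = (0.111566, -2.001084); Gamma_xxx = 3.311526, Gamma_xxy = -0.185169, Gamma_xyy = 0.000000, Gamma_yxx = 0.250697, Gamma_yxy = -0.014018, Gamma_yyy = 0.000000; k4 = (0.111566, -2.001084, -0.123898, -0.009380)
  Y <- Y + (h/6)(k1 + 2k2 + 2k3 + k4): x = 0.7618, y = -1.2001, dx/dtau = 0.1116, dy/dtau = -2.0011
step 3:
  k1: at (x, y) = (0.761811, -1.200057), (dx/dtau, dy/dtau) = (0.111569, -2.001084); Gamma_xxx = 3.311532, Gamma_xxy = -0.185169, Gamma_xyy = 0.000000, Gamma_yxx = 0.250701, Gamma_yxy = -0.014018, Gamma_yyy = 0.000000; k1 = (0.111569, -2.001084, -0.123902, -0.009380)
  k2: at (x, y) = (0.764600, -1.250084), (dx/dtau, dy/dtau) = (0.108471, -2.001318); Gamma_xxx = 3.314368, Gamma_xxy = -0.184326, Gamma_xyy = 0.000000, Gamma_yxx = 0.243534, Gamma_yxy = -0.013544, Gamma_yyy = 0.000000; k2 = (0.108471, -2.001318, -0.119026, -0.008746)
  k3: at (x, y) = (0.764522, -1.250090), (dx/dtau, dy/dtau) = (0.108593, -2.001302); Gamma_xxx = 3.314572, Gamma_xxy = -0.184311, Gamma_xyy = 0.000000, Gamma_yxx = 0.243678, Gamma_yxy = -0.013550, Gamma_yyy = 0.000000; k3 = (0.108593, -2.001302, -0.119199, -0.008763)
  k4: at (x, y) = (0.767240, -1.300122), (dx/dtau, dy/dtau) = (0.105609, -2.001522); Gamma_xxx = 3.316480, Gamma_xxy = -0.183420, Gamma_xyy = 0.000000, Gamma_yxx = 0.236768, Gamma_yxy = -0.013095, Gamma_yyy = 0.000000; k4 = (0.105609, -2.001522, -0.114532, -0.008177)
  Y <- Y + (h/6)(k1 + 2k2 + 2k3 + k4): x = 0.7672, y = -1.3001, dx/dtau = 0.1056, dy/dtau = -2.0015


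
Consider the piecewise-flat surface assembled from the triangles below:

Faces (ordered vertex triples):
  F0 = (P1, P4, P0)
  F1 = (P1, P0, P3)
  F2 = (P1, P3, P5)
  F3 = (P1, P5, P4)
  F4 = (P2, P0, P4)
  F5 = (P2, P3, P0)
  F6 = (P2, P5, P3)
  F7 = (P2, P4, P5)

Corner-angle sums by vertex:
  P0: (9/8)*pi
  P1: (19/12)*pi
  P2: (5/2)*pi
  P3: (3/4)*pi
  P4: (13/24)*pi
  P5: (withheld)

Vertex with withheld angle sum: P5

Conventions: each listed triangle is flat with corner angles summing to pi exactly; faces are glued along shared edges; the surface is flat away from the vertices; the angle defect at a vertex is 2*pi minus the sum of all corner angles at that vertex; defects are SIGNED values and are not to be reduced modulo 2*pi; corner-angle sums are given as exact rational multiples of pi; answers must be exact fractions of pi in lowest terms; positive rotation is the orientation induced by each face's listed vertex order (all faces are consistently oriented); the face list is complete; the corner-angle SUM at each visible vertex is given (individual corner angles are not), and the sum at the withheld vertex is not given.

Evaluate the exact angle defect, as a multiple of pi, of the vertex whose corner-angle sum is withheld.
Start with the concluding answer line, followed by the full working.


Answer: defect(P5) = pi/2

V = 6, E = 12, F = 8; chi = V - E + F = 2
Gauss-Bonnet: total defect = 2*pi*chi = 4*pi; visible defects sum to (7/2)*pi


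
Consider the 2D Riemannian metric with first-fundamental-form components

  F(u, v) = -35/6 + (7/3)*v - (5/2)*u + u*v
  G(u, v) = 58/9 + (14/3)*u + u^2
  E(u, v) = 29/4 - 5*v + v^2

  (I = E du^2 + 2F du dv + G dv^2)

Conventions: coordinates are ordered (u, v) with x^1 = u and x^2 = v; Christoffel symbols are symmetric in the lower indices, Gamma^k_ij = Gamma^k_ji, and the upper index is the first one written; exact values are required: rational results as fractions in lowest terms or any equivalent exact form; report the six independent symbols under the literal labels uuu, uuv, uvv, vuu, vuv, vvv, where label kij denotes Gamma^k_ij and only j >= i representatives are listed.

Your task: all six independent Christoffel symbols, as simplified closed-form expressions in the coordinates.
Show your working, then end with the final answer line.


E = 29/4 - 5*v + v^2; F = -35/6 + (7/3)*v - (5/2)*u + u*v; G = 58/9 + (14/3)*u + u^2
Gamma^k_ij = (1/2) g^{kl} (d_i g_jl + d_j g_il - d_l g_ij), with g^inv = (1/(EG-F^2)) [[G, -F], [-F, E]]
first partials: E_u = 0, E_v = -5 + 2*v, F_u = -5/2 + v, F_v = 7/3 + u, G_u = 14/3 + 2*u, G_v = 0
D = EG - F^2 = 457/36 - 5*v + (14/3)*u + v^2 + u^2
expanded: Gamma^u_uu = (G E_u - 2F F_u + F E_v)/(2D), Gamma^u_uv = (G E_v - F G_u)/(2D), Gamma^u_vv = (2G F_v - G G_u - F G_v)/(2D), Gamma^v_uu = (2E F_u - E E_v - F E_u)/(2D), Gamma^v_uv = (E G_u - F E_v)/(2D), Gamma^v_vv = (E G_v - 2F F_v + F G_u)/(2D); substitute and cancel common factors

Answer: Gamma_uuu = 0, Gamma_uuv = (36*v - 90)/(36*u^2 + 168*u + 36*v^2 - 180*v + 457), Gamma_uvv = 0, Gamma_vuu = 0, Gamma_vuv = (36*u + 84)/(36*u^2 + 168*u + 36*v^2 - 180*v + 457), Gamma_vvv = 0
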